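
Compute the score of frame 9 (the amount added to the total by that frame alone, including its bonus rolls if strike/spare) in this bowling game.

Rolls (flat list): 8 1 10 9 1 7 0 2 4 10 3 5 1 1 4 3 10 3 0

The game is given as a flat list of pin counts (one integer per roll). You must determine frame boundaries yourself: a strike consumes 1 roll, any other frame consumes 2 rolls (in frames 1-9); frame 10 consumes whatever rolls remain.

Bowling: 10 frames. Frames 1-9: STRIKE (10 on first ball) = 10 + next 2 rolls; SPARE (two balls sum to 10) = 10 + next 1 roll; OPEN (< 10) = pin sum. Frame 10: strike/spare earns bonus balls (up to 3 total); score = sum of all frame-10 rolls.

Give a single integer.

Frame 1: OPEN (8+1=9). Cumulative: 9
Frame 2: STRIKE. 10 + next two rolls (9+1) = 20. Cumulative: 29
Frame 3: SPARE (9+1=10). 10 + next roll (7) = 17. Cumulative: 46
Frame 4: OPEN (7+0=7). Cumulative: 53
Frame 5: OPEN (2+4=6). Cumulative: 59
Frame 6: STRIKE. 10 + next two rolls (3+5) = 18. Cumulative: 77
Frame 7: OPEN (3+5=8). Cumulative: 85
Frame 8: OPEN (1+1=2). Cumulative: 87
Frame 9: OPEN (4+3=7). Cumulative: 94
Frame 10: STRIKE. Sum of all frame-10 rolls (10+3+0) = 13. Cumulative: 107

Answer: 7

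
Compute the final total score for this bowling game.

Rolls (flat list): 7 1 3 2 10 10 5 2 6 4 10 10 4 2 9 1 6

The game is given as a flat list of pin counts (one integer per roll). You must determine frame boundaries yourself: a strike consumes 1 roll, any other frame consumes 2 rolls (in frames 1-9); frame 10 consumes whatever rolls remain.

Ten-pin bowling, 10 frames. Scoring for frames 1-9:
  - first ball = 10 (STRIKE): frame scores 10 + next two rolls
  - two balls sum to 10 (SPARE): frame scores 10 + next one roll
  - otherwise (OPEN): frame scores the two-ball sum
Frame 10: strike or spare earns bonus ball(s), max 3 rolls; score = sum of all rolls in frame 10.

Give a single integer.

Answer: 144

Derivation:
Frame 1: OPEN (7+1=8). Cumulative: 8
Frame 2: OPEN (3+2=5). Cumulative: 13
Frame 3: STRIKE. 10 + next two rolls (10+5) = 25. Cumulative: 38
Frame 4: STRIKE. 10 + next two rolls (5+2) = 17. Cumulative: 55
Frame 5: OPEN (5+2=7). Cumulative: 62
Frame 6: SPARE (6+4=10). 10 + next roll (10) = 20. Cumulative: 82
Frame 7: STRIKE. 10 + next two rolls (10+4) = 24. Cumulative: 106
Frame 8: STRIKE. 10 + next two rolls (4+2) = 16. Cumulative: 122
Frame 9: OPEN (4+2=6). Cumulative: 128
Frame 10: SPARE. Sum of all frame-10 rolls (9+1+6) = 16. Cumulative: 144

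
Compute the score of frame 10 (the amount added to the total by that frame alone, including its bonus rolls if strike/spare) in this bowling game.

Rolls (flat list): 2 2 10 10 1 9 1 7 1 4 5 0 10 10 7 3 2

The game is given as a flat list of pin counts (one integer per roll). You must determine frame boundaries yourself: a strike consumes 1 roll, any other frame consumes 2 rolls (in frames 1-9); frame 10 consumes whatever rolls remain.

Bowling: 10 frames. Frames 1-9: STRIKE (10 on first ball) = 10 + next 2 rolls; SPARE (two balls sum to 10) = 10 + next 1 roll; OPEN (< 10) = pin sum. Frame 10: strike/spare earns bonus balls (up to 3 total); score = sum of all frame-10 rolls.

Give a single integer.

Frame 1: OPEN (2+2=4). Cumulative: 4
Frame 2: STRIKE. 10 + next two rolls (10+1) = 21. Cumulative: 25
Frame 3: STRIKE. 10 + next two rolls (1+9) = 20. Cumulative: 45
Frame 4: SPARE (1+9=10). 10 + next roll (1) = 11. Cumulative: 56
Frame 5: OPEN (1+7=8). Cumulative: 64
Frame 6: OPEN (1+4=5). Cumulative: 69
Frame 7: OPEN (5+0=5). Cumulative: 74
Frame 8: STRIKE. 10 + next two rolls (10+7) = 27. Cumulative: 101
Frame 9: STRIKE. 10 + next two rolls (7+3) = 20. Cumulative: 121
Frame 10: SPARE. Sum of all frame-10 rolls (7+3+2) = 12. Cumulative: 133

Answer: 12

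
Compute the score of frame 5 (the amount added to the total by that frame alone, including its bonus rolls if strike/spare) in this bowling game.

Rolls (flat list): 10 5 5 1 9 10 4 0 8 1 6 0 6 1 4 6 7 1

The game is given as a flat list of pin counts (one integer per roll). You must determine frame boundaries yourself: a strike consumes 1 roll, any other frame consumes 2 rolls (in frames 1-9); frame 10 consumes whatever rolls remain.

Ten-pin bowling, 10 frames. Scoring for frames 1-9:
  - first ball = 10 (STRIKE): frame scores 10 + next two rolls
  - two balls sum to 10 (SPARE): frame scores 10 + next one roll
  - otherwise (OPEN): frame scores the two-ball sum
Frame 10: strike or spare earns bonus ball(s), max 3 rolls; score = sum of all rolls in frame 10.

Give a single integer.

Answer: 4

Derivation:
Frame 1: STRIKE. 10 + next two rolls (5+5) = 20. Cumulative: 20
Frame 2: SPARE (5+5=10). 10 + next roll (1) = 11. Cumulative: 31
Frame 3: SPARE (1+9=10). 10 + next roll (10) = 20. Cumulative: 51
Frame 4: STRIKE. 10 + next two rolls (4+0) = 14. Cumulative: 65
Frame 5: OPEN (4+0=4). Cumulative: 69
Frame 6: OPEN (8+1=9). Cumulative: 78
Frame 7: OPEN (6+0=6). Cumulative: 84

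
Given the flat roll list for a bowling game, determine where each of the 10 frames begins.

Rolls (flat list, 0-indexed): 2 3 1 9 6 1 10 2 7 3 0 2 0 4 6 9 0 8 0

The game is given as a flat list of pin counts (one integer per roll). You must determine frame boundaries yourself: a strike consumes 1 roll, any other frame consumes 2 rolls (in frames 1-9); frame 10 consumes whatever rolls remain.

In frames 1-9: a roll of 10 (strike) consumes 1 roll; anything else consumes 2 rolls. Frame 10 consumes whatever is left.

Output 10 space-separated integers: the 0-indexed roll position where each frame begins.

Answer: 0 2 4 6 7 9 11 13 15 17

Derivation:
Frame 1 starts at roll index 0: rolls=2,3 (sum=5), consumes 2 rolls
Frame 2 starts at roll index 2: rolls=1,9 (sum=10), consumes 2 rolls
Frame 3 starts at roll index 4: rolls=6,1 (sum=7), consumes 2 rolls
Frame 4 starts at roll index 6: roll=10 (strike), consumes 1 roll
Frame 5 starts at roll index 7: rolls=2,7 (sum=9), consumes 2 rolls
Frame 6 starts at roll index 9: rolls=3,0 (sum=3), consumes 2 rolls
Frame 7 starts at roll index 11: rolls=2,0 (sum=2), consumes 2 rolls
Frame 8 starts at roll index 13: rolls=4,6 (sum=10), consumes 2 rolls
Frame 9 starts at roll index 15: rolls=9,0 (sum=9), consumes 2 rolls
Frame 10 starts at roll index 17: 2 remaining rolls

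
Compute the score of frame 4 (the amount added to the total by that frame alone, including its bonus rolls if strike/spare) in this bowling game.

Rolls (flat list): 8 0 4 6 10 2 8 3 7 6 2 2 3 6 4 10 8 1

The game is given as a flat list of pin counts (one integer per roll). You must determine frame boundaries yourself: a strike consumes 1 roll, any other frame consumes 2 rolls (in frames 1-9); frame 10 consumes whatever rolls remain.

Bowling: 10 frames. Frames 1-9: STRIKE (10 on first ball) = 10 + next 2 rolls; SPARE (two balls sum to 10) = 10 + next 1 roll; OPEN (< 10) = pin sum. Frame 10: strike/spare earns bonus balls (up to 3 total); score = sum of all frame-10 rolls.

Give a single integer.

Frame 1: OPEN (8+0=8). Cumulative: 8
Frame 2: SPARE (4+6=10). 10 + next roll (10) = 20. Cumulative: 28
Frame 3: STRIKE. 10 + next two rolls (2+8) = 20. Cumulative: 48
Frame 4: SPARE (2+8=10). 10 + next roll (3) = 13. Cumulative: 61
Frame 5: SPARE (3+7=10). 10 + next roll (6) = 16. Cumulative: 77
Frame 6: OPEN (6+2=8). Cumulative: 85

Answer: 13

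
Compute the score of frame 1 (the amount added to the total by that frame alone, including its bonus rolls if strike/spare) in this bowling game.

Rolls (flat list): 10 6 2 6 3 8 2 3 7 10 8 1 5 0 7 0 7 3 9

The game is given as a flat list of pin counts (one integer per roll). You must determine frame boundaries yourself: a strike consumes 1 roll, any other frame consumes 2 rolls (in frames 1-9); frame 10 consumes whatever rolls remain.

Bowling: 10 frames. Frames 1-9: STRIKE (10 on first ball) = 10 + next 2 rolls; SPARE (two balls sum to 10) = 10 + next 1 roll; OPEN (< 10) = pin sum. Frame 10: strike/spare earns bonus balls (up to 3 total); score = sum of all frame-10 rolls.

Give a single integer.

Frame 1: STRIKE. 10 + next two rolls (6+2) = 18. Cumulative: 18
Frame 2: OPEN (6+2=8). Cumulative: 26
Frame 3: OPEN (6+3=9). Cumulative: 35

Answer: 18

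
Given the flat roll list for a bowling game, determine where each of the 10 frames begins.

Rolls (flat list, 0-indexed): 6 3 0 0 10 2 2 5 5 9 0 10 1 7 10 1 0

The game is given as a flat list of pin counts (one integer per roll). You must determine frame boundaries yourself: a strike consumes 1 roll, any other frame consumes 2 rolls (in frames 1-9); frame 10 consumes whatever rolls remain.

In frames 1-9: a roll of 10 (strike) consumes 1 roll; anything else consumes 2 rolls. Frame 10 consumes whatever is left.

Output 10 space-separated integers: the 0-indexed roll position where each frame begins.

Frame 1 starts at roll index 0: rolls=6,3 (sum=9), consumes 2 rolls
Frame 2 starts at roll index 2: rolls=0,0 (sum=0), consumes 2 rolls
Frame 3 starts at roll index 4: roll=10 (strike), consumes 1 roll
Frame 4 starts at roll index 5: rolls=2,2 (sum=4), consumes 2 rolls
Frame 5 starts at roll index 7: rolls=5,5 (sum=10), consumes 2 rolls
Frame 6 starts at roll index 9: rolls=9,0 (sum=9), consumes 2 rolls
Frame 7 starts at roll index 11: roll=10 (strike), consumes 1 roll
Frame 8 starts at roll index 12: rolls=1,7 (sum=8), consumes 2 rolls
Frame 9 starts at roll index 14: roll=10 (strike), consumes 1 roll
Frame 10 starts at roll index 15: 2 remaining rolls

Answer: 0 2 4 5 7 9 11 12 14 15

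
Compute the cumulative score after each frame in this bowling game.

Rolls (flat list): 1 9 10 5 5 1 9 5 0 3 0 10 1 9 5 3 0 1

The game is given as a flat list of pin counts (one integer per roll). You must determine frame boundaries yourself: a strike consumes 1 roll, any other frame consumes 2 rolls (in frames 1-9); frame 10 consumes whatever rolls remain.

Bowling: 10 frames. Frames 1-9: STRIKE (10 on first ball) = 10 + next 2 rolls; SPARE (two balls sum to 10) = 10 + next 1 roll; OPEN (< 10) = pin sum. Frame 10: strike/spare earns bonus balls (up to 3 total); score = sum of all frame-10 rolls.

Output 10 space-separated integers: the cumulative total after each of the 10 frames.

Answer: 20 40 51 66 71 74 94 109 117 118

Derivation:
Frame 1: SPARE (1+9=10). 10 + next roll (10) = 20. Cumulative: 20
Frame 2: STRIKE. 10 + next two rolls (5+5) = 20. Cumulative: 40
Frame 3: SPARE (5+5=10). 10 + next roll (1) = 11. Cumulative: 51
Frame 4: SPARE (1+9=10). 10 + next roll (5) = 15. Cumulative: 66
Frame 5: OPEN (5+0=5). Cumulative: 71
Frame 6: OPEN (3+0=3). Cumulative: 74
Frame 7: STRIKE. 10 + next two rolls (1+9) = 20. Cumulative: 94
Frame 8: SPARE (1+9=10). 10 + next roll (5) = 15. Cumulative: 109
Frame 9: OPEN (5+3=8). Cumulative: 117
Frame 10: OPEN. Sum of all frame-10 rolls (0+1) = 1. Cumulative: 118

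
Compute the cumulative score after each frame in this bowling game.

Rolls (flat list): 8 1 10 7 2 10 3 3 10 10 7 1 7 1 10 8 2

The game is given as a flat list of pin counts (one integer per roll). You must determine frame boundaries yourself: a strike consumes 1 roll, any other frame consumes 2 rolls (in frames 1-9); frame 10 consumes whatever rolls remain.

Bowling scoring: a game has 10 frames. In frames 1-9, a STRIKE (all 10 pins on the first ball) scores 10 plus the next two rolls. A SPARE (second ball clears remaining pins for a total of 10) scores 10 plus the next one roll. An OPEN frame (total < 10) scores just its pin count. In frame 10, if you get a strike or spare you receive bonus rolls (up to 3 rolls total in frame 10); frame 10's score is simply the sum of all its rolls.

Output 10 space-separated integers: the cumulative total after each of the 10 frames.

Answer: 9 28 37 53 59 86 104 112 120 140

Derivation:
Frame 1: OPEN (8+1=9). Cumulative: 9
Frame 2: STRIKE. 10 + next two rolls (7+2) = 19. Cumulative: 28
Frame 3: OPEN (7+2=9). Cumulative: 37
Frame 4: STRIKE. 10 + next two rolls (3+3) = 16. Cumulative: 53
Frame 5: OPEN (3+3=6). Cumulative: 59
Frame 6: STRIKE. 10 + next two rolls (10+7) = 27. Cumulative: 86
Frame 7: STRIKE. 10 + next two rolls (7+1) = 18. Cumulative: 104
Frame 8: OPEN (7+1=8). Cumulative: 112
Frame 9: OPEN (7+1=8). Cumulative: 120
Frame 10: STRIKE. Sum of all frame-10 rolls (10+8+2) = 20. Cumulative: 140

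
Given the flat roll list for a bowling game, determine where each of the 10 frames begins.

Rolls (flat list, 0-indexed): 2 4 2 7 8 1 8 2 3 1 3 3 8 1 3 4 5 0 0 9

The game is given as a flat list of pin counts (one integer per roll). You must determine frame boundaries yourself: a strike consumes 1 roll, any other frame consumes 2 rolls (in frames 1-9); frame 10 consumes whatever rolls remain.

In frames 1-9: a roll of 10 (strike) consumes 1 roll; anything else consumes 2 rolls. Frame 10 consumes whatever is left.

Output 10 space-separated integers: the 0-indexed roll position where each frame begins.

Answer: 0 2 4 6 8 10 12 14 16 18

Derivation:
Frame 1 starts at roll index 0: rolls=2,4 (sum=6), consumes 2 rolls
Frame 2 starts at roll index 2: rolls=2,7 (sum=9), consumes 2 rolls
Frame 3 starts at roll index 4: rolls=8,1 (sum=9), consumes 2 rolls
Frame 4 starts at roll index 6: rolls=8,2 (sum=10), consumes 2 rolls
Frame 5 starts at roll index 8: rolls=3,1 (sum=4), consumes 2 rolls
Frame 6 starts at roll index 10: rolls=3,3 (sum=6), consumes 2 rolls
Frame 7 starts at roll index 12: rolls=8,1 (sum=9), consumes 2 rolls
Frame 8 starts at roll index 14: rolls=3,4 (sum=7), consumes 2 rolls
Frame 9 starts at roll index 16: rolls=5,0 (sum=5), consumes 2 rolls
Frame 10 starts at roll index 18: 2 remaining rolls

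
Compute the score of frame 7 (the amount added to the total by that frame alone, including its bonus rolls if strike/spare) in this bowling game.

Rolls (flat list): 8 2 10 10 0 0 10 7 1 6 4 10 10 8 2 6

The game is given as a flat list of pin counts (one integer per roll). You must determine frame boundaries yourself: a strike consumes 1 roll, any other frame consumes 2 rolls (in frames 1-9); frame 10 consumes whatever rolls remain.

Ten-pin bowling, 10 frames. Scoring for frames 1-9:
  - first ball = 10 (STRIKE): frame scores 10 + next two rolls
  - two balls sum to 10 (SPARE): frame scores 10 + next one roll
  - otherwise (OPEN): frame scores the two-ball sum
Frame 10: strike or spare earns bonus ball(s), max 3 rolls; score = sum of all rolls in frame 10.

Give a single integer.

Answer: 20

Derivation:
Frame 1: SPARE (8+2=10). 10 + next roll (10) = 20. Cumulative: 20
Frame 2: STRIKE. 10 + next two rolls (10+0) = 20. Cumulative: 40
Frame 3: STRIKE. 10 + next two rolls (0+0) = 10. Cumulative: 50
Frame 4: OPEN (0+0=0). Cumulative: 50
Frame 5: STRIKE. 10 + next two rolls (7+1) = 18. Cumulative: 68
Frame 6: OPEN (7+1=8). Cumulative: 76
Frame 7: SPARE (6+4=10). 10 + next roll (10) = 20. Cumulative: 96
Frame 8: STRIKE. 10 + next two rolls (10+8) = 28. Cumulative: 124
Frame 9: STRIKE. 10 + next two rolls (8+2) = 20. Cumulative: 144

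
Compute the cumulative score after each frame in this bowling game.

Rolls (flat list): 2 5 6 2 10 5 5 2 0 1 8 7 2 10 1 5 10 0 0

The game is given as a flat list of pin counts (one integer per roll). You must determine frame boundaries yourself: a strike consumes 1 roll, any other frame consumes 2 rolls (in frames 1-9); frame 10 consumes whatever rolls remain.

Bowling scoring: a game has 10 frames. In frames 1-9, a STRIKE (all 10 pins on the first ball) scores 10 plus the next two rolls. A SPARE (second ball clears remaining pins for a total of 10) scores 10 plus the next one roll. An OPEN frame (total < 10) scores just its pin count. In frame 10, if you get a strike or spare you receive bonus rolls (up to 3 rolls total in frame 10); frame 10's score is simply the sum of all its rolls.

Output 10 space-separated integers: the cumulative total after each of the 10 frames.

Frame 1: OPEN (2+5=7). Cumulative: 7
Frame 2: OPEN (6+2=8). Cumulative: 15
Frame 3: STRIKE. 10 + next two rolls (5+5) = 20. Cumulative: 35
Frame 4: SPARE (5+5=10). 10 + next roll (2) = 12. Cumulative: 47
Frame 5: OPEN (2+0=2). Cumulative: 49
Frame 6: OPEN (1+8=9). Cumulative: 58
Frame 7: OPEN (7+2=9). Cumulative: 67
Frame 8: STRIKE. 10 + next two rolls (1+5) = 16. Cumulative: 83
Frame 9: OPEN (1+5=6). Cumulative: 89
Frame 10: STRIKE. Sum of all frame-10 rolls (10+0+0) = 10. Cumulative: 99

Answer: 7 15 35 47 49 58 67 83 89 99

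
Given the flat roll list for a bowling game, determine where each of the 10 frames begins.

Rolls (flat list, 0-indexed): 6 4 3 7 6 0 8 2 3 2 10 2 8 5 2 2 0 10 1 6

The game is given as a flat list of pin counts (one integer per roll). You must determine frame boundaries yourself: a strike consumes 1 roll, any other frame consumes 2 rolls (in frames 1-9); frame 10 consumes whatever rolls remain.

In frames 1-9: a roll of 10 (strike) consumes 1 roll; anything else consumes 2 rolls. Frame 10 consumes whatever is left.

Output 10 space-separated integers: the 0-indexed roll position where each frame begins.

Frame 1 starts at roll index 0: rolls=6,4 (sum=10), consumes 2 rolls
Frame 2 starts at roll index 2: rolls=3,7 (sum=10), consumes 2 rolls
Frame 3 starts at roll index 4: rolls=6,0 (sum=6), consumes 2 rolls
Frame 4 starts at roll index 6: rolls=8,2 (sum=10), consumes 2 rolls
Frame 5 starts at roll index 8: rolls=3,2 (sum=5), consumes 2 rolls
Frame 6 starts at roll index 10: roll=10 (strike), consumes 1 roll
Frame 7 starts at roll index 11: rolls=2,8 (sum=10), consumes 2 rolls
Frame 8 starts at roll index 13: rolls=5,2 (sum=7), consumes 2 rolls
Frame 9 starts at roll index 15: rolls=2,0 (sum=2), consumes 2 rolls
Frame 10 starts at roll index 17: 3 remaining rolls

Answer: 0 2 4 6 8 10 11 13 15 17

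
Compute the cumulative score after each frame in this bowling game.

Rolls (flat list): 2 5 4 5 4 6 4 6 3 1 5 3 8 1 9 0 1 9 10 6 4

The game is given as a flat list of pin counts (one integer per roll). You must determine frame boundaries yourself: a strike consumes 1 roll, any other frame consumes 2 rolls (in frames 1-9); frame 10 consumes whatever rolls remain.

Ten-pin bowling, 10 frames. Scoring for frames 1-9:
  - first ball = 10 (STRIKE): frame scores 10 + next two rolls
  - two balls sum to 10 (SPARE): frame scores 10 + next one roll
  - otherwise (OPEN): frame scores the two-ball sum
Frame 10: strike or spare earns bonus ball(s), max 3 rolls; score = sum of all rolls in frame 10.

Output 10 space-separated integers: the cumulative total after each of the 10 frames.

Frame 1: OPEN (2+5=7). Cumulative: 7
Frame 2: OPEN (4+5=9). Cumulative: 16
Frame 3: SPARE (4+6=10). 10 + next roll (4) = 14. Cumulative: 30
Frame 4: SPARE (4+6=10). 10 + next roll (3) = 13. Cumulative: 43
Frame 5: OPEN (3+1=4). Cumulative: 47
Frame 6: OPEN (5+3=8). Cumulative: 55
Frame 7: OPEN (8+1=9). Cumulative: 64
Frame 8: OPEN (9+0=9). Cumulative: 73
Frame 9: SPARE (1+9=10). 10 + next roll (10) = 20. Cumulative: 93
Frame 10: STRIKE. Sum of all frame-10 rolls (10+6+4) = 20. Cumulative: 113

Answer: 7 16 30 43 47 55 64 73 93 113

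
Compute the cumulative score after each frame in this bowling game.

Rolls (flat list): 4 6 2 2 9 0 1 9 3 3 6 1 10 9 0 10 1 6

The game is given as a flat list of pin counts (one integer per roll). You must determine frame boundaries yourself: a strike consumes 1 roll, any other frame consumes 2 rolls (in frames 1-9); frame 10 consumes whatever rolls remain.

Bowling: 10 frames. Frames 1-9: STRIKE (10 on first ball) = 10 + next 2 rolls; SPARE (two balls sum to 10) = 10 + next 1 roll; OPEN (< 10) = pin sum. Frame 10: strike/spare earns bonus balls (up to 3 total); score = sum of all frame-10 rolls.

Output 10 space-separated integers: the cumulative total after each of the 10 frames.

Frame 1: SPARE (4+6=10). 10 + next roll (2) = 12. Cumulative: 12
Frame 2: OPEN (2+2=4). Cumulative: 16
Frame 3: OPEN (9+0=9). Cumulative: 25
Frame 4: SPARE (1+9=10). 10 + next roll (3) = 13. Cumulative: 38
Frame 5: OPEN (3+3=6). Cumulative: 44
Frame 6: OPEN (6+1=7). Cumulative: 51
Frame 7: STRIKE. 10 + next two rolls (9+0) = 19. Cumulative: 70
Frame 8: OPEN (9+0=9). Cumulative: 79
Frame 9: STRIKE. 10 + next two rolls (1+6) = 17. Cumulative: 96
Frame 10: OPEN. Sum of all frame-10 rolls (1+6) = 7. Cumulative: 103

Answer: 12 16 25 38 44 51 70 79 96 103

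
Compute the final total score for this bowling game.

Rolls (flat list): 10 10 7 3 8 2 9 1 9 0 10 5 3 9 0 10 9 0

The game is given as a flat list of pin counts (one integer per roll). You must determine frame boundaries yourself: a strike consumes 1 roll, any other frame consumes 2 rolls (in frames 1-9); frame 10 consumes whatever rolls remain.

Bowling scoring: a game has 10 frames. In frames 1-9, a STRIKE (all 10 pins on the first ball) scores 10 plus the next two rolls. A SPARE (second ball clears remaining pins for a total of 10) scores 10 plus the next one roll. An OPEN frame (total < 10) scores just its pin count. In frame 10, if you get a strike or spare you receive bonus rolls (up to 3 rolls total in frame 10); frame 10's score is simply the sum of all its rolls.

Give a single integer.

Frame 1: STRIKE. 10 + next two rolls (10+7) = 27. Cumulative: 27
Frame 2: STRIKE. 10 + next two rolls (7+3) = 20. Cumulative: 47
Frame 3: SPARE (7+3=10). 10 + next roll (8) = 18. Cumulative: 65
Frame 4: SPARE (8+2=10). 10 + next roll (9) = 19. Cumulative: 84
Frame 5: SPARE (9+1=10). 10 + next roll (9) = 19. Cumulative: 103
Frame 6: OPEN (9+0=9). Cumulative: 112
Frame 7: STRIKE. 10 + next two rolls (5+3) = 18. Cumulative: 130
Frame 8: OPEN (5+3=8). Cumulative: 138
Frame 9: OPEN (9+0=9). Cumulative: 147
Frame 10: STRIKE. Sum of all frame-10 rolls (10+9+0) = 19. Cumulative: 166

Answer: 166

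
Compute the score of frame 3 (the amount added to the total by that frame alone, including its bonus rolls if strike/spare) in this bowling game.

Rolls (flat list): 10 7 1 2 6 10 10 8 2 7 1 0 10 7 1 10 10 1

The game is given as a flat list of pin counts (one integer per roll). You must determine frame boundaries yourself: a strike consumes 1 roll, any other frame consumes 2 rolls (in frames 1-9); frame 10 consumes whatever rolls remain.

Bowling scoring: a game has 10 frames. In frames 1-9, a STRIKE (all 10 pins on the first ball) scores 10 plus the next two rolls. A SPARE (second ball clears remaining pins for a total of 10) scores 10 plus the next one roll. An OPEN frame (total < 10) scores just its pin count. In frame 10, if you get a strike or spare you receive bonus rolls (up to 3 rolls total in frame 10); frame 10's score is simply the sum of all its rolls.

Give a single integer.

Answer: 8

Derivation:
Frame 1: STRIKE. 10 + next two rolls (7+1) = 18. Cumulative: 18
Frame 2: OPEN (7+1=8). Cumulative: 26
Frame 3: OPEN (2+6=8). Cumulative: 34
Frame 4: STRIKE. 10 + next two rolls (10+8) = 28. Cumulative: 62
Frame 5: STRIKE. 10 + next two rolls (8+2) = 20. Cumulative: 82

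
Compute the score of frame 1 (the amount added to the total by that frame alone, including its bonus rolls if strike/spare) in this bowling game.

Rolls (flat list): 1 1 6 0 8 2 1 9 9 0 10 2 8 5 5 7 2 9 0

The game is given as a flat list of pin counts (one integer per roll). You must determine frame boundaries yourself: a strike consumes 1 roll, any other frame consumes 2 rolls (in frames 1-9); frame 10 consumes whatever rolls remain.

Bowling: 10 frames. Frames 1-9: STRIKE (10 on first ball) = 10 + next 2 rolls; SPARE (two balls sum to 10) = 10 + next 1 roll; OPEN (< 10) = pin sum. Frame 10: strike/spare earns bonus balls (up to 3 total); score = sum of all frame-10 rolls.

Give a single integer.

Frame 1: OPEN (1+1=2). Cumulative: 2
Frame 2: OPEN (6+0=6). Cumulative: 8
Frame 3: SPARE (8+2=10). 10 + next roll (1) = 11. Cumulative: 19

Answer: 2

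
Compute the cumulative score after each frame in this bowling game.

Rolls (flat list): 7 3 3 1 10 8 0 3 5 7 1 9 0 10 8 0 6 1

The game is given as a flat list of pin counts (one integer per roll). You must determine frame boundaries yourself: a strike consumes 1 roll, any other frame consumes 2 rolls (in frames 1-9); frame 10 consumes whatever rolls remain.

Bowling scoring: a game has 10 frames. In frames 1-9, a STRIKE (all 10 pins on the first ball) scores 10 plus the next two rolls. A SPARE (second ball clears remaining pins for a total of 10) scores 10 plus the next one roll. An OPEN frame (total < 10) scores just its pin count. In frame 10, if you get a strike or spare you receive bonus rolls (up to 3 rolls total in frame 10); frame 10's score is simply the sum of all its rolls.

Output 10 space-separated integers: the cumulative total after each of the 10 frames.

Answer: 13 17 35 43 51 59 68 86 94 101

Derivation:
Frame 1: SPARE (7+3=10). 10 + next roll (3) = 13. Cumulative: 13
Frame 2: OPEN (3+1=4). Cumulative: 17
Frame 3: STRIKE. 10 + next two rolls (8+0) = 18. Cumulative: 35
Frame 4: OPEN (8+0=8). Cumulative: 43
Frame 5: OPEN (3+5=8). Cumulative: 51
Frame 6: OPEN (7+1=8). Cumulative: 59
Frame 7: OPEN (9+0=9). Cumulative: 68
Frame 8: STRIKE. 10 + next two rolls (8+0) = 18. Cumulative: 86
Frame 9: OPEN (8+0=8). Cumulative: 94
Frame 10: OPEN. Sum of all frame-10 rolls (6+1) = 7. Cumulative: 101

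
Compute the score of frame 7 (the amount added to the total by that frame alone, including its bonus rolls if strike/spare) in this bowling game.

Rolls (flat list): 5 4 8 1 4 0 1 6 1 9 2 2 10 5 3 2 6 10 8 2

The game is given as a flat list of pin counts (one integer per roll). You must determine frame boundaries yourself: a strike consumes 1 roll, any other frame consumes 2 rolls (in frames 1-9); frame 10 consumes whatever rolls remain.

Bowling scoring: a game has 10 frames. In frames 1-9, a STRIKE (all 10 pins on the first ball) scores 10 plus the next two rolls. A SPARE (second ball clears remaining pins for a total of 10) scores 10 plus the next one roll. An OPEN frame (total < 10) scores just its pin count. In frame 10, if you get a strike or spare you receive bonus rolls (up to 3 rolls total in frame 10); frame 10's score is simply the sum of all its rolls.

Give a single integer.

Frame 1: OPEN (5+4=9). Cumulative: 9
Frame 2: OPEN (8+1=9). Cumulative: 18
Frame 3: OPEN (4+0=4). Cumulative: 22
Frame 4: OPEN (1+6=7). Cumulative: 29
Frame 5: SPARE (1+9=10). 10 + next roll (2) = 12. Cumulative: 41
Frame 6: OPEN (2+2=4). Cumulative: 45
Frame 7: STRIKE. 10 + next two rolls (5+3) = 18. Cumulative: 63
Frame 8: OPEN (5+3=8). Cumulative: 71
Frame 9: OPEN (2+6=8). Cumulative: 79

Answer: 18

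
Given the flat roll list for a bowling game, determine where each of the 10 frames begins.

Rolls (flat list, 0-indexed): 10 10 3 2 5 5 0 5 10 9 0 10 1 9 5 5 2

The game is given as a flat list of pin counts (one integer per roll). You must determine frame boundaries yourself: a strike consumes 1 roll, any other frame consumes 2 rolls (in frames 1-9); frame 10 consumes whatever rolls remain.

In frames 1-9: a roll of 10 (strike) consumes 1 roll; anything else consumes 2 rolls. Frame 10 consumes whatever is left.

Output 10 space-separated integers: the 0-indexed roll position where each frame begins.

Answer: 0 1 2 4 6 8 9 11 12 14

Derivation:
Frame 1 starts at roll index 0: roll=10 (strike), consumes 1 roll
Frame 2 starts at roll index 1: roll=10 (strike), consumes 1 roll
Frame 3 starts at roll index 2: rolls=3,2 (sum=5), consumes 2 rolls
Frame 4 starts at roll index 4: rolls=5,5 (sum=10), consumes 2 rolls
Frame 5 starts at roll index 6: rolls=0,5 (sum=5), consumes 2 rolls
Frame 6 starts at roll index 8: roll=10 (strike), consumes 1 roll
Frame 7 starts at roll index 9: rolls=9,0 (sum=9), consumes 2 rolls
Frame 8 starts at roll index 11: roll=10 (strike), consumes 1 roll
Frame 9 starts at roll index 12: rolls=1,9 (sum=10), consumes 2 rolls
Frame 10 starts at roll index 14: 3 remaining rolls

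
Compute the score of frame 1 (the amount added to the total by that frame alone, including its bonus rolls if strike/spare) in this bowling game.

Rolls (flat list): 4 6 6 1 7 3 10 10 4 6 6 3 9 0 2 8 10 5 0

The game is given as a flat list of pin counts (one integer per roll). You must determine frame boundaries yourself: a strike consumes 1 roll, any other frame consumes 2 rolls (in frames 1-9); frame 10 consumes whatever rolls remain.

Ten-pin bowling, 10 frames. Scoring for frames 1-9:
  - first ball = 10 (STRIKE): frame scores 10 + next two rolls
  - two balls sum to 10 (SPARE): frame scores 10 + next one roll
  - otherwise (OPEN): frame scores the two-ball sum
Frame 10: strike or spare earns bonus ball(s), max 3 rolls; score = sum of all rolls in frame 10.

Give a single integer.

Frame 1: SPARE (4+6=10). 10 + next roll (6) = 16. Cumulative: 16
Frame 2: OPEN (6+1=7). Cumulative: 23
Frame 3: SPARE (7+3=10). 10 + next roll (10) = 20. Cumulative: 43

Answer: 16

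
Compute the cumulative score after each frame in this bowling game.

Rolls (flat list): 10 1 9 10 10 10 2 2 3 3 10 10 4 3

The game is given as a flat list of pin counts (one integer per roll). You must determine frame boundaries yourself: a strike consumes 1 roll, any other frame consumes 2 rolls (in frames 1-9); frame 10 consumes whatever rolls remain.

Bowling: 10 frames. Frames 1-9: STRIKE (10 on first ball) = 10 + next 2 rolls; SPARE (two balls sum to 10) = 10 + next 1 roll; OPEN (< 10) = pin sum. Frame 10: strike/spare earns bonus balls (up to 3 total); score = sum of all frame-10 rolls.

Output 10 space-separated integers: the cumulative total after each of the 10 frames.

Answer: 20 40 70 92 106 110 116 140 157 164

Derivation:
Frame 1: STRIKE. 10 + next two rolls (1+9) = 20. Cumulative: 20
Frame 2: SPARE (1+9=10). 10 + next roll (10) = 20. Cumulative: 40
Frame 3: STRIKE. 10 + next two rolls (10+10) = 30. Cumulative: 70
Frame 4: STRIKE. 10 + next two rolls (10+2) = 22. Cumulative: 92
Frame 5: STRIKE. 10 + next two rolls (2+2) = 14. Cumulative: 106
Frame 6: OPEN (2+2=4). Cumulative: 110
Frame 7: OPEN (3+3=6). Cumulative: 116
Frame 8: STRIKE. 10 + next two rolls (10+4) = 24. Cumulative: 140
Frame 9: STRIKE. 10 + next two rolls (4+3) = 17. Cumulative: 157
Frame 10: OPEN. Sum of all frame-10 rolls (4+3) = 7. Cumulative: 164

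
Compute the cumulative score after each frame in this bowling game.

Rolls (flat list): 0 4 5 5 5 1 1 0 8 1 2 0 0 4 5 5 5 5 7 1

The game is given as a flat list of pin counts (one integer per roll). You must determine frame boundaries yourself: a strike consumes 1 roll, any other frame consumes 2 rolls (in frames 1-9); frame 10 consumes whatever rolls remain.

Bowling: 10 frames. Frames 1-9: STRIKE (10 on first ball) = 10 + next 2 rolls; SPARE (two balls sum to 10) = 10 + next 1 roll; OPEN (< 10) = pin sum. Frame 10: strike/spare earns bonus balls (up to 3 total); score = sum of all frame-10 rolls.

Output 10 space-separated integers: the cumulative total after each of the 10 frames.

Frame 1: OPEN (0+4=4). Cumulative: 4
Frame 2: SPARE (5+5=10). 10 + next roll (5) = 15. Cumulative: 19
Frame 3: OPEN (5+1=6). Cumulative: 25
Frame 4: OPEN (1+0=1). Cumulative: 26
Frame 5: OPEN (8+1=9). Cumulative: 35
Frame 6: OPEN (2+0=2). Cumulative: 37
Frame 7: OPEN (0+4=4). Cumulative: 41
Frame 8: SPARE (5+5=10). 10 + next roll (5) = 15. Cumulative: 56
Frame 9: SPARE (5+5=10). 10 + next roll (7) = 17. Cumulative: 73
Frame 10: OPEN. Sum of all frame-10 rolls (7+1) = 8. Cumulative: 81

Answer: 4 19 25 26 35 37 41 56 73 81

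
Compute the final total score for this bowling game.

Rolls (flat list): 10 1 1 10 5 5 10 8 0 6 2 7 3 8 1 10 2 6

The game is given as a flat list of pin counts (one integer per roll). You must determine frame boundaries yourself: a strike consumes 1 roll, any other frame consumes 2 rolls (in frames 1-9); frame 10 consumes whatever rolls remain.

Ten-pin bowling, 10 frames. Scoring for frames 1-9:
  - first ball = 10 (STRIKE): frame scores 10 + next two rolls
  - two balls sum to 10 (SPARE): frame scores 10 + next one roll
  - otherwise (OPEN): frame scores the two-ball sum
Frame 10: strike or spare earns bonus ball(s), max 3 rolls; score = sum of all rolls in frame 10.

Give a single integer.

Frame 1: STRIKE. 10 + next two rolls (1+1) = 12. Cumulative: 12
Frame 2: OPEN (1+1=2). Cumulative: 14
Frame 3: STRIKE. 10 + next two rolls (5+5) = 20. Cumulative: 34
Frame 4: SPARE (5+5=10). 10 + next roll (10) = 20. Cumulative: 54
Frame 5: STRIKE. 10 + next two rolls (8+0) = 18. Cumulative: 72
Frame 6: OPEN (8+0=8). Cumulative: 80
Frame 7: OPEN (6+2=8). Cumulative: 88
Frame 8: SPARE (7+3=10). 10 + next roll (8) = 18. Cumulative: 106
Frame 9: OPEN (8+1=9). Cumulative: 115
Frame 10: STRIKE. Sum of all frame-10 rolls (10+2+6) = 18. Cumulative: 133

Answer: 133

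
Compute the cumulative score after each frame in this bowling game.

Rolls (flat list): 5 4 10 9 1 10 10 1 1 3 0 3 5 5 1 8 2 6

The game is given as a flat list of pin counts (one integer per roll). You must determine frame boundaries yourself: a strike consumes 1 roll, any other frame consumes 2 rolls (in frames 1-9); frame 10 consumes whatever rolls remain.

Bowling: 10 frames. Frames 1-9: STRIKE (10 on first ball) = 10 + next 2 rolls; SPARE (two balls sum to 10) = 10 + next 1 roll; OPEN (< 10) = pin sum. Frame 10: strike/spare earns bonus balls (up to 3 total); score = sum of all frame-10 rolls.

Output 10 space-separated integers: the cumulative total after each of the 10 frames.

Answer: 9 29 49 70 82 84 87 95 101 117

Derivation:
Frame 1: OPEN (5+4=9). Cumulative: 9
Frame 2: STRIKE. 10 + next two rolls (9+1) = 20. Cumulative: 29
Frame 3: SPARE (9+1=10). 10 + next roll (10) = 20. Cumulative: 49
Frame 4: STRIKE. 10 + next two rolls (10+1) = 21. Cumulative: 70
Frame 5: STRIKE. 10 + next two rolls (1+1) = 12. Cumulative: 82
Frame 6: OPEN (1+1=2). Cumulative: 84
Frame 7: OPEN (3+0=3). Cumulative: 87
Frame 8: OPEN (3+5=8). Cumulative: 95
Frame 9: OPEN (5+1=6). Cumulative: 101
Frame 10: SPARE. Sum of all frame-10 rolls (8+2+6) = 16. Cumulative: 117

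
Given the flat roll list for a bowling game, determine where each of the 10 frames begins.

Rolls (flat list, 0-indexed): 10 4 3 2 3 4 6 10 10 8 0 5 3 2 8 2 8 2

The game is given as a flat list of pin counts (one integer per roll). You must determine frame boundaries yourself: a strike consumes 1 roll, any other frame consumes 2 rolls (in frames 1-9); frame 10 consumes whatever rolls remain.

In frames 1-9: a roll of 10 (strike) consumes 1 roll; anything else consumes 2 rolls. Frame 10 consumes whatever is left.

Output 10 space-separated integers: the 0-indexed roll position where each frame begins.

Frame 1 starts at roll index 0: roll=10 (strike), consumes 1 roll
Frame 2 starts at roll index 1: rolls=4,3 (sum=7), consumes 2 rolls
Frame 3 starts at roll index 3: rolls=2,3 (sum=5), consumes 2 rolls
Frame 4 starts at roll index 5: rolls=4,6 (sum=10), consumes 2 rolls
Frame 5 starts at roll index 7: roll=10 (strike), consumes 1 roll
Frame 6 starts at roll index 8: roll=10 (strike), consumes 1 roll
Frame 7 starts at roll index 9: rolls=8,0 (sum=8), consumes 2 rolls
Frame 8 starts at roll index 11: rolls=5,3 (sum=8), consumes 2 rolls
Frame 9 starts at roll index 13: rolls=2,8 (sum=10), consumes 2 rolls
Frame 10 starts at roll index 15: 3 remaining rolls

Answer: 0 1 3 5 7 8 9 11 13 15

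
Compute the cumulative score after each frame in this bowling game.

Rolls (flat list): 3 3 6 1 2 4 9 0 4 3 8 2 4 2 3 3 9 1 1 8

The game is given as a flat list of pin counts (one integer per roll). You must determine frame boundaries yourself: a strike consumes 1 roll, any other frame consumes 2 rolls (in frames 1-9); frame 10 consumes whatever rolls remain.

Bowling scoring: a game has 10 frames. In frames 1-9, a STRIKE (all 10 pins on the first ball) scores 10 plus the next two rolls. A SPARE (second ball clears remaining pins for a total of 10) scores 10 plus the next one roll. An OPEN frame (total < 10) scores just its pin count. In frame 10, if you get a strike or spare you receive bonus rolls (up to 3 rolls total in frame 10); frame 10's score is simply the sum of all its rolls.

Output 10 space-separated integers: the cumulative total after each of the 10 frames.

Answer: 6 13 19 28 35 49 55 61 72 81

Derivation:
Frame 1: OPEN (3+3=6). Cumulative: 6
Frame 2: OPEN (6+1=7). Cumulative: 13
Frame 3: OPEN (2+4=6). Cumulative: 19
Frame 4: OPEN (9+0=9). Cumulative: 28
Frame 5: OPEN (4+3=7). Cumulative: 35
Frame 6: SPARE (8+2=10). 10 + next roll (4) = 14. Cumulative: 49
Frame 7: OPEN (4+2=6). Cumulative: 55
Frame 8: OPEN (3+3=6). Cumulative: 61
Frame 9: SPARE (9+1=10). 10 + next roll (1) = 11. Cumulative: 72
Frame 10: OPEN. Sum of all frame-10 rolls (1+8) = 9. Cumulative: 81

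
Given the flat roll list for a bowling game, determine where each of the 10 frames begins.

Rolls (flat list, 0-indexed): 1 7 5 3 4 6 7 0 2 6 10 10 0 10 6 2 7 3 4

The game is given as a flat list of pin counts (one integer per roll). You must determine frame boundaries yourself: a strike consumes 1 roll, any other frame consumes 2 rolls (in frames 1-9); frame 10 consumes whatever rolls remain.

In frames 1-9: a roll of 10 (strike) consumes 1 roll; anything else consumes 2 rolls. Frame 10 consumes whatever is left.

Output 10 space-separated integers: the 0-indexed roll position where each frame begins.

Answer: 0 2 4 6 8 10 11 12 14 16

Derivation:
Frame 1 starts at roll index 0: rolls=1,7 (sum=8), consumes 2 rolls
Frame 2 starts at roll index 2: rolls=5,3 (sum=8), consumes 2 rolls
Frame 3 starts at roll index 4: rolls=4,6 (sum=10), consumes 2 rolls
Frame 4 starts at roll index 6: rolls=7,0 (sum=7), consumes 2 rolls
Frame 5 starts at roll index 8: rolls=2,6 (sum=8), consumes 2 rolls
Frame 6 starts at roll index 10: roll=10 (strike), consumes 1 roll
Frame 7 starts at roll index 11: roll=10 (strike), consumes 1 roll
Frame 8 starts at roll index 12: rolls=0,10 (sum=10), consumes 2 rolls
Frame 9 starts at roll index 14: rolls=6,2 (sum=8), consumes 2 rolls
Frame 10 starts at roll index 16: 3 remaining rolls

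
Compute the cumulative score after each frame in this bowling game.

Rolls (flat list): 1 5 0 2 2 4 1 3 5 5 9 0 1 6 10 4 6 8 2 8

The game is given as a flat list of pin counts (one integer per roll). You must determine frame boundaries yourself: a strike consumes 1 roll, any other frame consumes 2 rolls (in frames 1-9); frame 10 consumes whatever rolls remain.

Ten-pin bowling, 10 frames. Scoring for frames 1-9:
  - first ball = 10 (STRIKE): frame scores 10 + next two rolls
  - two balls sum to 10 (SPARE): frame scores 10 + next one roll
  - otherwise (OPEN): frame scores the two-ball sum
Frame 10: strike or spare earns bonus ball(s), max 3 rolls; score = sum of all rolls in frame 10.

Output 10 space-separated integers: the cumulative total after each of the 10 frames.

Frame 1: OPEN (1+5=6). Cumulative: 6
Frame 2: OPEN (0+2=2). Cumulative: 8
Frame 3: OPEN (2+4=6). Cumulative: 14
Frame 4: OPEN (1+3=4). Cumulative: 18
Frame 5: SPARE (5+5=10). 10 + next roll (9) = 19. Cumulative: 37
Frame 6: OPEN (9+0=9). Cumulative: 46
Frame 7: OPEN (1+6=7). Cumulative: 53
Frame 8: STRIKE. 10 + next two rolls (4+6) = 20. Cumulative: 73
Frame 9: SPARE (4+6=10). 10 + next roll (8) = 18. Cumulative: 91
Frame 10: SPARE. Sum of all frame-10 rolls (8+2+8) = 18. Cumulative: 109

Answer: 6 8 14 18 37 46 53 73 91 109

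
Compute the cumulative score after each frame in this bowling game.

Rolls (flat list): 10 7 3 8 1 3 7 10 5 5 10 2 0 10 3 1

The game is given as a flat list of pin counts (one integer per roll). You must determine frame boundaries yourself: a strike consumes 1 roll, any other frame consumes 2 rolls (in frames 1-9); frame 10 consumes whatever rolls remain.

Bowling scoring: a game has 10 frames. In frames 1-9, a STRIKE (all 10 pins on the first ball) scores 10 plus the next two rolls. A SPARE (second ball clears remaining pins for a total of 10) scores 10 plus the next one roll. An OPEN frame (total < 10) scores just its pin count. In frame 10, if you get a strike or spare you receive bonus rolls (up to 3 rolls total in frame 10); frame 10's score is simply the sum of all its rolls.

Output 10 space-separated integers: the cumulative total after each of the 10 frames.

Frame 1: STRIKE. 10 + next two rolls (7+3) = 20. Cumulative: 20
Frame 2: SPARE (7+3=10). 10 + next roll (8) = 18. Cumulative: 38
Frame 3: OPEN (8+1=9). Cumulative: 47
Frame 4: SPARE (3+7=10). 10 + next roll (10) = 20. Cumulative: 67
Frame 5: STRIKE. 10 + next two rolls (5+5) = 20. Cumulative: 87
Frame 6: SPARE (5+5=10). 10 + next roll (10) = 20. Cumulative: 107
Frame 7: STRIKE. 10 + next two rolls (2+0) = 12. Cumulative: 119
Frame 8: OPEN (2+0=2). Cumulative: 121
Frame 9: STRIKE. 10 + next two rolls (3+1) = 14. Cumulative: 135
Frame 10: OPEN. Sum of all frame-10 rolls (3+1) = 4. Cumulative: 139

Answer: 20 38 47 67 87 107 119 121 135 139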